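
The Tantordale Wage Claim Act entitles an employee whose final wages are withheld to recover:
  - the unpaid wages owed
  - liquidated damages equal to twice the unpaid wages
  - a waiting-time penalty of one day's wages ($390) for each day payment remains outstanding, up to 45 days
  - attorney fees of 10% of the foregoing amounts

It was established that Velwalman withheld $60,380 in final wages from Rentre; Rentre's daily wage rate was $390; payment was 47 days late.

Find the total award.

$218,559

Doubled: 2 × $60,380 = $120,760
Penalty days: min(47, 45) = 45
Waiting-time penalty: 45 × $390 = $17,550
Subtotal: $60,380 + $120,760 + $17,550 = $198,690
Attorney fees: 10% of $198,690 = $19,869
Total award: $198,690 + $19,869 = $218,559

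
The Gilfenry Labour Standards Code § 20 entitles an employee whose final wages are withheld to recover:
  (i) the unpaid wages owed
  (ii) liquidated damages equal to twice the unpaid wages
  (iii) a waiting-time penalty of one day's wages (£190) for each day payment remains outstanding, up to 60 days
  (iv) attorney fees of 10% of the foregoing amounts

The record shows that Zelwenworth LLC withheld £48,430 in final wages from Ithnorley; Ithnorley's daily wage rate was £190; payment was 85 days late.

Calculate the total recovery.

£172,359

Doubled: 2 × £48,430 = £96,860
Penalty days: min(85, 60) = 60
Waiting-time penalty: 60 × £190 = £11,400
Subtotal: £48,430 + £96,860 + £11,400 = £156,690
Attorney fees: 10% of £156,690 = £15,669
Total award: £156,690 + £15,669 = £172,359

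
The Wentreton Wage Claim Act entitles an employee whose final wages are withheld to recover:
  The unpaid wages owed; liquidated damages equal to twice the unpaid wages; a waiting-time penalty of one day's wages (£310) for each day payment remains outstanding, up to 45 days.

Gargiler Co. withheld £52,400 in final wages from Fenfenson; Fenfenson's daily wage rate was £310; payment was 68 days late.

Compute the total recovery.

Total award: £171,150

Doubled: 2 × £52,400 = £104,800
Penalty days: min(68, 45) = 45
Waiting-time penalty: 45 × £310 = £13,950
Total award: £52,400 + £104,800 + £13,950 = £171,150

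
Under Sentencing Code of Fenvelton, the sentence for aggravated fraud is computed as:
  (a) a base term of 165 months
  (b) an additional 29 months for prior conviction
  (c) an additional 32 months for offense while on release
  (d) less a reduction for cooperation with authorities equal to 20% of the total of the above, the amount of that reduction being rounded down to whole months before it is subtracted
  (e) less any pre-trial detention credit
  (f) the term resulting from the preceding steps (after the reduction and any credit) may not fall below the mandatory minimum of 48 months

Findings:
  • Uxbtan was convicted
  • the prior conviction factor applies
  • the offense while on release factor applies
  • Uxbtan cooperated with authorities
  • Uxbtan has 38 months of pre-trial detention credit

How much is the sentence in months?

Sentence: 143 months

Prior conviction enhancement: +29 months
Offense while on release enhancement: +32 months
Adjusted term: 165 months + 29 months + 32 months = 226 months
Cooperation with authorities reduction: 20% of 226 months = 45 months (rounded down)
After reduction: 226 − 45 = 181 months
Less pre-trial detention credit: 181 months − 38 months = 143 months
Minimum 48 months: 143 months meets the minimum, no increase.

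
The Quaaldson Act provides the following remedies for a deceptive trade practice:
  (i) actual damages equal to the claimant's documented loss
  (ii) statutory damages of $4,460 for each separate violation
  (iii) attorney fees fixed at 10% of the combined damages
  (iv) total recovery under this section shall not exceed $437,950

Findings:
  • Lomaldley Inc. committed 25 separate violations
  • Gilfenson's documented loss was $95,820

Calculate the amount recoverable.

Statutory damages: 25 × $4,460 = $111,500
Combined damages: $95,820 + $111,500 = $207,320
Attorney fees: 10% of $207,320 = $20,732
Total before cap: $207,320 + $20,732 = $228,052
Cap at $437,950: $228,052 is within the cap, no reduction.

$228,052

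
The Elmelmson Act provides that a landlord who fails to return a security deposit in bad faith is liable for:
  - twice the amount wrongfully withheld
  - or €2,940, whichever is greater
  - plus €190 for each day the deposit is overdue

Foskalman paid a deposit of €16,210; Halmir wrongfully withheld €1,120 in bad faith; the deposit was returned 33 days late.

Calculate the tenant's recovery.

Doubled: 2 × €1,120 = €2,240
Minimum €2,940: €2,240 is below the minimum → €2,940
Late-return penalty: 33 × €190 = €6,270
Damages plus late penalty: €2,940 + €6,270 = €9,210

Recovery: €9,210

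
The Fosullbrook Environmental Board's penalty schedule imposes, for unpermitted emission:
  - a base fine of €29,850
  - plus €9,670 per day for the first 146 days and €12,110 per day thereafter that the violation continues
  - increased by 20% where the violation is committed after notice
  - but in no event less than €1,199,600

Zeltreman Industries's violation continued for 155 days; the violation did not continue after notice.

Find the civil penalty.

First 146 days: 146 × €9,670 = €1,411,820
Remaining days: (155 − 146) × €12,110 = €108,990
Per-day component: €1,411,820 + €108,990 = €1,520,810
Base plus per-day: €29,850 + €1,520,810 = €1,550,660
The violation did not continue after notice: no 20% increase.
Minimum €1,199,600: €1,550,660 meets the minimum, no increase.

€1,550,660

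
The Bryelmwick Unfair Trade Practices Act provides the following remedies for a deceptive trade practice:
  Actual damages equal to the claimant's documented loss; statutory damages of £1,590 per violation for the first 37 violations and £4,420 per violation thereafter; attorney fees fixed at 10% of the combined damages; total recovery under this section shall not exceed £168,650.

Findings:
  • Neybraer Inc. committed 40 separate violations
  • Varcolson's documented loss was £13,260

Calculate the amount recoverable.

Total recovery: £93,885

First 37 violations: 37 × £1,590 = £58,830
Remaining violations: (40 − 37) × £4,420 = £13,260
Statutory damages: £58,830 + £13,260 = £72,090
Combined damages: £13,260 + £72,090 = £85,350
Attorney fees: 10% of £85,350 = £8,535
Total before cap: £85,350 + £8,535 = £93,885
Cap at £168,650: £93,885 is within the cap, no reduction.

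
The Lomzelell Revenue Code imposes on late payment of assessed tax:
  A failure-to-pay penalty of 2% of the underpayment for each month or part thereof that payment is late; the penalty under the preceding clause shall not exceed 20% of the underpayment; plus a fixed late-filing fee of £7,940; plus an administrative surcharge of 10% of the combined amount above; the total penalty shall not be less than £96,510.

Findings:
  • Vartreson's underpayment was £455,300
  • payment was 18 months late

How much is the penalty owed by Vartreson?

£108,900

Accrued rate: 2% × 18 = 36%, capped at 20% → 20%
Failure-to-pay penalty: 20% of £455,300 = £91,060
Penalty before surcharge: £91,060 + £7,940 = £99,000
Administrative surcharge: 10% of £99,000 = £9,900
Total penalty: £99,000 + £9,900 = £108,900
Minimum £96,510: £108,900 meets the minimum, no increase.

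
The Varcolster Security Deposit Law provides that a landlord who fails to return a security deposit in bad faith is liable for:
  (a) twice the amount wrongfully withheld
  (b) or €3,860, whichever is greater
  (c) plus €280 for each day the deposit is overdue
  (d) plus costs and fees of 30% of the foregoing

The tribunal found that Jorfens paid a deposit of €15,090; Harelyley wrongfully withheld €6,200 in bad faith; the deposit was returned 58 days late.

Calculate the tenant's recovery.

Recovery: €37,232

Doubled: 2 × €6,200 = €12,400
Minimum €3,860: €12,400 meets the minimum, no increase.
Late-return penalty: 58 × €280 = €16,240
Damages plus late penalty: €12,400 + €16,240 = €28,640
Costs and fees: 30% of €28,640 = €8,592
Total recovery: €28,640 + €8,592 = €37,232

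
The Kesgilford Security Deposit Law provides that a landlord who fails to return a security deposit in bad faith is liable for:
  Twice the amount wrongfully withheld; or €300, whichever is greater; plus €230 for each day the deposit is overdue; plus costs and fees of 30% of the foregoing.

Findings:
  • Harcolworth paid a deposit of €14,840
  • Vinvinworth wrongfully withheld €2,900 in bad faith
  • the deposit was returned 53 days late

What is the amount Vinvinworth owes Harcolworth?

€23,387

Doubled: 2 × €2,900 = €5,800
Minimum €300: €5,800 meets the minimum, no increase.
Late-return penalty: 53 × €230 = €12,190
Damages plus late penalty: €5,800 + €12,190 = €17,990
Costs and fees: 30% of €17,990 = €5,397
Total recovery: €17,990 + €5,397 = €23,387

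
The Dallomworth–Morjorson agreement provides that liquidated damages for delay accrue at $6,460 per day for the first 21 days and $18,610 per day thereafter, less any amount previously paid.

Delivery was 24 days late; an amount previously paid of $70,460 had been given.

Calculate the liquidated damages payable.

Liquidated damages: $121,030

First 21 days: 21 × $6,460 = $135,660
Remaining days: (24 − 21) × $18,610 = $55,830
Accrued per-day damages: $135,660 + $55,830 = $191,490
Less amount previously paid: $191,490 − $70,460 = $121,030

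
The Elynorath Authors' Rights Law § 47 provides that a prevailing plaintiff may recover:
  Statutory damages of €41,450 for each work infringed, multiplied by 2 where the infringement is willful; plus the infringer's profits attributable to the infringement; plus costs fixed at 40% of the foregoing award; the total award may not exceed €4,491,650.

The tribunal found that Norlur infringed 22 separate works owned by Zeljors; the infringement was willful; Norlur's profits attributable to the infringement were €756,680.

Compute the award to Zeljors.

€3,612,672

Statutory damages: 22 × €41,450 = €911,900
Doubled: 2 × €911,900 = €1,823,800
Combined award: €1,823,800 + €756,680 = €2,580,480
Costs: 40% of €2,580,480 = €1,032,192
Award plus costs: €2,580,480 + €1,032,192 = €3,612,672
Cap at €4,491,650: €3,612,672 is within the cap, no reduction.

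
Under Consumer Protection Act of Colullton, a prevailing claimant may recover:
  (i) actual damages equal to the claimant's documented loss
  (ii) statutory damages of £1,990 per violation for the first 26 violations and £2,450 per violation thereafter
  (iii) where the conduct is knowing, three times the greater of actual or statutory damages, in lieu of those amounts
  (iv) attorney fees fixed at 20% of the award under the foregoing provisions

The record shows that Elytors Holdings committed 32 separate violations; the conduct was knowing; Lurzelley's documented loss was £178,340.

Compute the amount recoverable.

First 26 violations: 26 × £1,990 = £51,740
Remaining violations: (32 − 26) × £2,450 = £14,700
Statutory damages: £51,740 + £14,700 = £66,440
Greater of actual damages (£178,340) or statutory damages (£66,440): £178,340
Trebled: 3 × £178,340 = £535,020
Attorney fees: 20% of £535,020 = £107,004
Total recovery: £535,020 + £107,004 = £642,024

£642,024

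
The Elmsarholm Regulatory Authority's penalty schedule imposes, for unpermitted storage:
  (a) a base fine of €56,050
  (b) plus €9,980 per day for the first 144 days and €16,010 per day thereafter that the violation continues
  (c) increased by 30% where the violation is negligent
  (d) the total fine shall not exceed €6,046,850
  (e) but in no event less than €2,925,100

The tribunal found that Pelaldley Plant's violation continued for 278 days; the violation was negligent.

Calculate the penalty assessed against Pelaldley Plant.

First 144 days: 144 × €9,980 = €1,437,120
Remaining days: (278 − 144) × €16,010 = €2,145,340
Per-day component: €1,437,120 + €2,145,340 = €3,582,460
Base plus per-day: €56,050 + €3,582,460 = €3,638,510
Enhancement: 30% of €3,638,510 = €1,091,553
Enhanced fine: €3,638,510 + €1,091,553 = €4,730,063
Cap at €6,046,850: €4,730,063 is within the cap, no reduction.
Minimum €2,925,100: €4,730,063 meets the minimum, no increase.

€4,730,063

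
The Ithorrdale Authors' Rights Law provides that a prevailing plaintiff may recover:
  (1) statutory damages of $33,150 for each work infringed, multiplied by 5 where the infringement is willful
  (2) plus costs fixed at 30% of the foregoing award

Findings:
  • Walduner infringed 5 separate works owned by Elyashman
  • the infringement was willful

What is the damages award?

$1,077,375

Statutory damages: 5 × $33,150 = $165,750
Multiplied by 5: 5 × $165,750 = $828,750
Costs: 30% of $828,750 = $248,625
Award plus costs: $828,750 + $248,625 = $1,077,375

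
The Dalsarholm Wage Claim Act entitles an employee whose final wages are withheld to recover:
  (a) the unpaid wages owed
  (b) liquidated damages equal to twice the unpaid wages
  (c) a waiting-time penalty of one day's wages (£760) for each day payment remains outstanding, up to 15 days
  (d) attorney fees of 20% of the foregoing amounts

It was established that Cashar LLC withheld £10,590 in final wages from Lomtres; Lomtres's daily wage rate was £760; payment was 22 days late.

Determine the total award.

Doubled: 2 × £10,590 = £21,180
Penalty days: min(22, 15) = 15
Waiting-time penalty: 15 × £760 = £11,400
Subtotal: £10,590 + £21,180 + £11,400 = £43,170
Attorney fees: 20% of £43,170 = £8,634
Total award: £43,170 + £8,634 = £51,804

£51,804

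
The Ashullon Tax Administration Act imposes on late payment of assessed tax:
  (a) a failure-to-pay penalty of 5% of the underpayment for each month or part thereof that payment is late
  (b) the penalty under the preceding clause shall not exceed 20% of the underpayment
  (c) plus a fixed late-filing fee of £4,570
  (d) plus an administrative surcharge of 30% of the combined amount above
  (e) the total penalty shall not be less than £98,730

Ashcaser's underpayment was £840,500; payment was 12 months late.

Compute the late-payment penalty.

Accrued rate: 5% × 12 = 60%, capped at 20% → 20%
Failure-to-pay penalty: 20% of £840,500 = £168,100
Penalty before surcharge: £168,100 + £4,570 = £172,670
Administrative surcharge: 30% of £172,670 = £51,801
Total penalty: £172,670 + £51,801 = £224,471
Minimum £98,730: £224,471 meets the minimum, no increase.

£224,471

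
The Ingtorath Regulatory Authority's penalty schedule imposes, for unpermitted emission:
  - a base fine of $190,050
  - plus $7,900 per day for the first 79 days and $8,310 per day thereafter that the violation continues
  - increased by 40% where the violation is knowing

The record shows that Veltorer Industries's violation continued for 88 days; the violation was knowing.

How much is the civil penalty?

$1,244,516

First 79 days: 79 × $7,900 = $624,100
Remaining days: (88 − 79) × $8,310 = $74,790
Per-day component: $624,100 + $74,790 = $698,890
Base plus per-day: $190,050 + $698,890 = $888,940
Enhancement: 40% of $888,940 = $355,576
Enhanced fine: $888,940 + $355,576 = $1,244,516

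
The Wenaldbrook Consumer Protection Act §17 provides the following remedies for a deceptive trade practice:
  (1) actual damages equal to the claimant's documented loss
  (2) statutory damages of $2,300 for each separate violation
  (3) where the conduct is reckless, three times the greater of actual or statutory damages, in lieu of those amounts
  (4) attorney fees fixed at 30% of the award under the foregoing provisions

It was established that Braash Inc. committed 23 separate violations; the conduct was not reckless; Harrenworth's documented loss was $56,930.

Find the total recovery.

Statutory damages: 23 × $2,300 = $52,900
Conduct not reckless: the in-lieu enhancement does not apply.
Actual plus statutory damages: $56,930 + $52,900 = $109,830
Attorney fees: 30% of $109,830 = $32,949
Total recovery: $109,830 + $32,949 = $142,779

Total recovery: $142,779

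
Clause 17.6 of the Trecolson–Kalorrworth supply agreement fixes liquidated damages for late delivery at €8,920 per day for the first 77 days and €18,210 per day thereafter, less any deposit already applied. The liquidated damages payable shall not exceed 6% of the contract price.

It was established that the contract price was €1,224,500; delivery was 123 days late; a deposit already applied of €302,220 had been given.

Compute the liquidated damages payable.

First 77 days: 77 × €8,920 = €686,840
Remaining days: (123 − 77) × €18,210 = €837,660
Accrued per-day damages: €686,840 + €837,660 = €1,524,500
Less deposit already applied: €1,524,500 − €302,220 = €1,222,280
Cap: 6% of €1,224,500 = €73,470
Cap at €73,470: €1,222,280 exceeds the cap → €73,470

€73,470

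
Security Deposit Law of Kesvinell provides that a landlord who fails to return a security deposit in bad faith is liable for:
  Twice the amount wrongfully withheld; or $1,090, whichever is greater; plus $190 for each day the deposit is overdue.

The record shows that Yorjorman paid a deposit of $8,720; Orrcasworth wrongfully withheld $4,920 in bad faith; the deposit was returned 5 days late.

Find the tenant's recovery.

$10,790

Doubled: 2 × $4,920 = $9,840
Minimum $1,090: $9,840 meets the minimum, no increase.
Late-return penalty: 5 × $190 = $950
Damages plus late penalty: $9,840 + $950 = $10,790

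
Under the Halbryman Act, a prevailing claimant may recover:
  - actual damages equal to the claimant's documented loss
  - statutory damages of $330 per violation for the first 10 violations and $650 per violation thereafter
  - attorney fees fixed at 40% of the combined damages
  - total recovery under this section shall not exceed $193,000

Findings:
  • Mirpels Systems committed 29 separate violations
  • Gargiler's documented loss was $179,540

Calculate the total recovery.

$193,000

First 10 violations: 10 × $330 = $3,300
Remaining violations: (29 − 10) × $650 = $12,350
Statutory damages: $3,300 + $12,350 = $15,650
Combined damages: $179,540 + $15,650 = $195,190
Attorney fees: 40% of $195,190 = $78,076
Total before cap: $195,190 + $78,076 = $273,266
Cap at $193,000: $273,266 exceeds the cap → $193,000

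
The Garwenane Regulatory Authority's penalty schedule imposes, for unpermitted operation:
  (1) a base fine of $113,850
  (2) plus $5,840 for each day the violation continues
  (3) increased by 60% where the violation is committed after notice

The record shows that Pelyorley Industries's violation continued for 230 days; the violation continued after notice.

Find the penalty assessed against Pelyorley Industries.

$2,331,280

Per-day component: 230 × $5,840 = $1,343,200
Base plus per-day: $113,850 + $1,343,200 = $1,457,050
Enhancement: 60% of $1,457,050 = $874,230
Enhanced fine: $1,457,050 + $874,230 = $2,331,280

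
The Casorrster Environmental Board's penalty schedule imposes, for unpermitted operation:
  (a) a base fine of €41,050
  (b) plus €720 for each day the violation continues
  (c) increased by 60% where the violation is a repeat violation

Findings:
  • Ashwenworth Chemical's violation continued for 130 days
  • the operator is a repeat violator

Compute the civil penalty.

€215,440

Per-day component: 130 × €720 = €93,600
Base plus per-day: €41,050 + €93,600 = €134,650
Enhancement: 60% of €134,650 = €80,790
Enhanced fine: €134,650 + €80,790 = €215,440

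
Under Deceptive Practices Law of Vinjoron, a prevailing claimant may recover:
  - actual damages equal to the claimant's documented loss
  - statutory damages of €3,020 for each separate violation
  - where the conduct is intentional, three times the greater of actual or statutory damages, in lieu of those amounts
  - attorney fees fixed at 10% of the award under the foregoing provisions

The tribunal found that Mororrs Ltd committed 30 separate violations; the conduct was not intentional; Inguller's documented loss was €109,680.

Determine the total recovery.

€220,308

Statutory damages: 30 × €3,020 = €90,600
Conduct not intentional: the in-lieu enhancement does not apply.
Actual plus statutory damages: €109,680 + €90,600 = €200,280
Attorney fees: 10% of €200,280 = €20,028
Total recovery: €200,280 + €20,028 = €220,308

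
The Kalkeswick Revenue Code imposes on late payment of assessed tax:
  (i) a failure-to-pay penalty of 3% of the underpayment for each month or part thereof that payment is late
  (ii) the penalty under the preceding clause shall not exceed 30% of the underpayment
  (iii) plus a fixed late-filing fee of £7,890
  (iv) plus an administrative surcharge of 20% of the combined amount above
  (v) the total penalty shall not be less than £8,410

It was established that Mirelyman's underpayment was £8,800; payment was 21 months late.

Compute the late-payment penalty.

£12,636

Accrued rate: 3% × 21 = 63%, capped at 30% → 30%
Failure-to-pay penalty: 30% of £8,800 = £2,640
Penalty before surcharge: £2,640 + £7,890 = £10,530
Administrative surcharge: 20% of £10,530 = £2,106
Total penalty: £10,530 + £2,106 = £12,636
Minimum £8,410: £12,636 meets the minimum, no increase.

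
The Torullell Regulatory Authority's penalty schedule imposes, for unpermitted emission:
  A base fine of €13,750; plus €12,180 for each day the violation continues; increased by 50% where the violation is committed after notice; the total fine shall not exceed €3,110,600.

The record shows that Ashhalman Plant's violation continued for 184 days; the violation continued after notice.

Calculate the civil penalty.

Per-day component: 184 × €12,180 = €2,241,120
Base plus per-day: €13,750 + €2,241,120 = €2,254,870
Enhancement: 50% of €2,254,870 = €1,127,435
Enhanced fine: €2,254,870 + €1,127,435 = €3,382,305
Cap at €3,110,600: €3,382,305 exceeds the cap → €3,110,600

€3,110,600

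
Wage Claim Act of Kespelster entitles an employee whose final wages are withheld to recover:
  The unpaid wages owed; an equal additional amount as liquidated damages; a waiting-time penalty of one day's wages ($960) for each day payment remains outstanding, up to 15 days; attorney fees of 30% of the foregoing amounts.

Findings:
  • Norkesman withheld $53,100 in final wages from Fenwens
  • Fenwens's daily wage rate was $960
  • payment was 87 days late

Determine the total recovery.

$156,780

Liquidated damages (equal amount): $53,100
Penalty days: min(87, 15) = 15
Waiting-time penalty: 15 × $960 = $14,400
Subtotal: $53,100 + $53,100 + $14,400 = $120,600
Attorney fees: 30% of $120,600 = $36,180
Total award: $120,600 + $36,180 = $156,780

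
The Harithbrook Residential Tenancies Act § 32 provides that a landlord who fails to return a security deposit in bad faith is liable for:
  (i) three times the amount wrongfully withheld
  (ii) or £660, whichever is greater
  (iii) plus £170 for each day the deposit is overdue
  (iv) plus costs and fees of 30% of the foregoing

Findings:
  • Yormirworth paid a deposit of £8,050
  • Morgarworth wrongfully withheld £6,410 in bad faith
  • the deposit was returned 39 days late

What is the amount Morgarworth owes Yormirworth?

£33,618

Trebled: 3 × £6,410 = £19,230
Minimum £660: £19,230 meets the minimum, no increase.
Late-return penalty: 39 × £170 = £6,630
Damages plus late penalty: £19,230 + £6,630 = £25,860
Costs and fees: 30% of £25,860 = £7,758
Total recovery: £25,860 + £7,758 = £33,618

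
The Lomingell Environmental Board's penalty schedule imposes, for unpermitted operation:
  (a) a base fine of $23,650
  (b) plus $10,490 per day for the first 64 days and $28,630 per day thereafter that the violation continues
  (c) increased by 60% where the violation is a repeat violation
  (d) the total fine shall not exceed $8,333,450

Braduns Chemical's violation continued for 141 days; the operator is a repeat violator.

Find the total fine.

$4,639,232

First 64 days: 64 × $10,490 = $671,360
Remaining days: (141 − 64) × $28,630 = $2,204,510
Per-day component: $671,360 + $2,204,510 = $2,875,870
Base plus per-day: $23,650 + $2,875,870 = $2,899,520
Enhancement: 60% of $2,899,520 = $1,739,712
Enhanced fine: $2,899,520 + $1,739,712 = $4,639,232
Cap at $8,333,450: $4,639,232 is within the cap, no reduction.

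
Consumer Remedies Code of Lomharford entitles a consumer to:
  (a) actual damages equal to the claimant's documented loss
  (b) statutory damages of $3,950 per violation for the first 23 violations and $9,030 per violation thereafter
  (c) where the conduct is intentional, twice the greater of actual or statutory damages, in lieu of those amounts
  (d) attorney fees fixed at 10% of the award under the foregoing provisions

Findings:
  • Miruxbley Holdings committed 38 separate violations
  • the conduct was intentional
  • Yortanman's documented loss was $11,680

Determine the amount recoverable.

First 23 violations: 23 × $3,950 = $90,850
Remaining violations: (38 − 23) × $9,030 = $135,450
Statutory damages: $90,850 + $135,450 = $226,300
Greater of actual damages ($11,680) or statutory damages ($226,300): $226,300
Doubled: 2 × $226,300 = $452,600
Attorney fees: 10% of $452,600 = $45,260
Total recovery: $452,600 + $45,260 = $497,860

Total recovery: $497,860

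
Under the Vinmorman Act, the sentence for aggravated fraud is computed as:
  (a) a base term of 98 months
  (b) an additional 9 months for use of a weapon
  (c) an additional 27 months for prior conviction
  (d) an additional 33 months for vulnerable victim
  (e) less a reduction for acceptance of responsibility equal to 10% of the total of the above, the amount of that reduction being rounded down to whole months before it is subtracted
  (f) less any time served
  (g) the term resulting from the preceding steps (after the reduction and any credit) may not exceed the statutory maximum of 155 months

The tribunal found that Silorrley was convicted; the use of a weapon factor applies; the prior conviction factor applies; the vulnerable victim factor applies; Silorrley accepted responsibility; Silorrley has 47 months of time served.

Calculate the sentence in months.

104 months

Use of a weapon enhancement: +9 months
Prior conviction enhancement: +27 months
Vulnerable victim enhancement: +33 months
Adjusted term: 98 months + 9 months + 27 months + 33 months = 167 months
Acceptance of responsibility reduction: 10% of 167 months = 16 months (rounded down)
After reduction: 167 − 16 = 151 months
Less time served: 151 months − 47 months = 104 months
Cap at 155 months: 104 months is within the cap, no reduction.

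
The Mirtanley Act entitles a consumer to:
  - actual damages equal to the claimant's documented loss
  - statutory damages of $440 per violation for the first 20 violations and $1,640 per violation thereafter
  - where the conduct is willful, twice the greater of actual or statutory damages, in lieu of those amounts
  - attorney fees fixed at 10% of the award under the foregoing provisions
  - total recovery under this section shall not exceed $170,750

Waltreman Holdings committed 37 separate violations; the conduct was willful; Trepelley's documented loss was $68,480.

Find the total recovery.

Total recovery: $150,656

First 20 violations: 20 × $440 = $8,800
Remaining violations: (37 − 20) × $1,640 = $27,880
Statutory damages: $8,800 + $27,880 = $36,680
Greater of actual damages ($68,480) or statutory damages ($36,680): $68,480
Doubled: 2 × $68,480 = $136,960
Attorney fees: 10% of $136,960 = $13,696
Total before cap: $136,960 + $13,696 = $150,656
Cap at $170,750: $150,656 is within the cap, no reduction.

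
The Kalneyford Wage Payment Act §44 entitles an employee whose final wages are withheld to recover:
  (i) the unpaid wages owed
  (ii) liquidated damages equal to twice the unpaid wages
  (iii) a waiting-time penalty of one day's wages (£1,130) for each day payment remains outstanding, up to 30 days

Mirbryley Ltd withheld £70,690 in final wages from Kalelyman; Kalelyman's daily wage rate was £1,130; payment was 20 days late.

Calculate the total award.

Doubled: 2 × £70,690 = £141,380
Penalty days: min(20, 30) = 20
Waiting-time penalty: 20 × £1,130 = £22,600
Total award: £70,690 + £141,380 + £22,600 = £234,670

£234,670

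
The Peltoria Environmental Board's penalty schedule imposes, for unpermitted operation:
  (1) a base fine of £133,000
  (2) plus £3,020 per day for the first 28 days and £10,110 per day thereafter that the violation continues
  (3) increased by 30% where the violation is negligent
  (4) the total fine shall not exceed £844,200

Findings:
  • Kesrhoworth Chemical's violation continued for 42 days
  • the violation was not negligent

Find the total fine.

£359,100

First 28 days: 28 × £3,020 = £84,560
Remaining days: (42 − 28) × £10,110 = £141,540
Per-day component: £84,560 + £141,540 = £226,100
Base plus per-day: £133,000 + £226,100 = £359,100
The violation was not negligent: no 30% increase.
Cap at £844,200: £359,100 is within the cap, no reduction.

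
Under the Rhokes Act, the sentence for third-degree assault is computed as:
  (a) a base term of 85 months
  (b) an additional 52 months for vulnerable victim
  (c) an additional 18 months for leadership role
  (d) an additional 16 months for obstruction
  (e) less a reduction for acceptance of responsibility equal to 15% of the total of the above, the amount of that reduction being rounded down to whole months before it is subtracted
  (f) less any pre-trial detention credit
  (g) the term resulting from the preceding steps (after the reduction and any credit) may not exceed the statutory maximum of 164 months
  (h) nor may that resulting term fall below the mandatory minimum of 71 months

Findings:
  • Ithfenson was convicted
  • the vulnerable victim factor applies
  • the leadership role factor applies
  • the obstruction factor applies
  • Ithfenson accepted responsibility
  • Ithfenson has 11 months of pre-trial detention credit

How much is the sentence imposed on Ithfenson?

135 months

Vulnerable victim enhancement: +52 months
Leadership role enhancement: +18 months
Obstruction enhancement: +16 months
Adjusted term: 85 months + 52 months + 18 months + 16 months = 171 months
Acceptance of responsibility reduction: 15% of 171 months = 25 months (rounded down)
After reduction: 171 − 25 = 146 months
Less pre-trial detention credit: 146 months − 11 months = 135 months
Cap at 164 months: 135 months is within the cap, no reduction.
Minimum 71 months: 135 months meets the minimum, no increase.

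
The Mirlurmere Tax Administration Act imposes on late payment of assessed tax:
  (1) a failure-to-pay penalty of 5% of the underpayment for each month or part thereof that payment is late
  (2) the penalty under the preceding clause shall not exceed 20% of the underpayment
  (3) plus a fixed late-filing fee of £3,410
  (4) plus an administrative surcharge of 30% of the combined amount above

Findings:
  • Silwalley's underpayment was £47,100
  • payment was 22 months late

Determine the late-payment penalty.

Accrued rate: 5% × 22 = 110%, capped at 20% → 20%
Failure-to-pay penalty: 20% of £47,100 = £9,420
Penalty before surcharge: £9,420 + £3,410 = £12,830
Administrative surcharge: 30% of £12,830 = £3,849
Total penalty: £12,830 + £3,849 = £16,679

Penalty: £16,679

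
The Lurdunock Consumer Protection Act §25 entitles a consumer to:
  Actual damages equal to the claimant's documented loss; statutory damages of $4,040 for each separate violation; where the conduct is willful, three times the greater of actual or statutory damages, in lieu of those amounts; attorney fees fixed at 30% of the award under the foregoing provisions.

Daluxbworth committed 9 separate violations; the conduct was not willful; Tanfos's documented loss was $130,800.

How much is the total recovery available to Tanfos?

Statutory damages: 9 × $4,040 = $36,360
Conduct not willful: the in-lieu enhancement does not apply.
Actual plus statutory damages: $130,800 + $36,360 = $167,160
Attorney fees: 30% of $167,160 = $50,148
Total recovery: $167,160 + $50,148 = $217,308

$217,308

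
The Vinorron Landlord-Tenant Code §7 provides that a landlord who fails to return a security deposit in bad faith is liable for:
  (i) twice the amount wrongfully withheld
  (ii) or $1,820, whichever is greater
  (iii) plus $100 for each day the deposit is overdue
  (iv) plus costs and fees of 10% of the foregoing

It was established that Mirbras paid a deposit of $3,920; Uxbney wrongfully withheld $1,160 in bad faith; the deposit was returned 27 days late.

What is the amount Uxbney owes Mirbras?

$5,522

Doubled: 2 × $1,160 = $2,320
Minimum $1,820: $2,320 meets the minimum, no increase.
Late-return penalty: 27 × $100 = $2,700
Damages plus late penalty: $2,320 + $2,700 = $5,020
Costs and fees: 10% of $5,020 = $502
Total recovery: $5,020 + $502 = $5,522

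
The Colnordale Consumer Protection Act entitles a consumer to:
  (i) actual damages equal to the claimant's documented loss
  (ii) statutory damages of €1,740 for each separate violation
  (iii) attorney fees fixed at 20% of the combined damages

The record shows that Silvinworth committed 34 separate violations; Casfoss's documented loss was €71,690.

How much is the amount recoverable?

€157,020

Statutory damages: 34 × €1,740 = €59,160
Combined damages: €71,690 + €59,160 = €130,850
Attorney fees: 20% of €130,850 = €26,170
Total recovery: €130,850 + €26,170 = €157,020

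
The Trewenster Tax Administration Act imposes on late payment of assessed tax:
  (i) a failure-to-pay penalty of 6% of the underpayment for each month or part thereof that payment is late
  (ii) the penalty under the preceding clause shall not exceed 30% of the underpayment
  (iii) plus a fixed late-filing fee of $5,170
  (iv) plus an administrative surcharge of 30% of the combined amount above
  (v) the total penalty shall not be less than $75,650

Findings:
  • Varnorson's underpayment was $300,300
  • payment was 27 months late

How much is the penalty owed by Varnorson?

Accrued rate: 6% × 27 = 162%, capped at 30% → 30%
Failure-to-pay penalty: 30% of $300,300 = $90,090
Penalty before surcharge: $90,090 + $5,170 = $95,260
Administrative surcharge: 30% of $95,260 = $28,578
Total penalty: $95,260 + $28,578 = $123,838
Minimum $75,650: $123,838 meets the minimum, no increase.

$123,838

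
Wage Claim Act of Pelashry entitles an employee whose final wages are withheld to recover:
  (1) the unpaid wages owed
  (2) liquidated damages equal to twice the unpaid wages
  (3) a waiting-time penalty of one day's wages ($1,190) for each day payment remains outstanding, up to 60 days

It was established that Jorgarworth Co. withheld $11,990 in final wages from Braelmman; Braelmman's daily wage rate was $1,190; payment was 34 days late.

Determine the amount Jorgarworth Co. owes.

Doubled: 2 × $11,990 = $23,980
Penalty days: min(34, 60) = 34
Waiting-time penalty: 34 × $1,190 = $40,460
Total award: $11,990 + $23,980 + $40,460 = $76,430

$76,430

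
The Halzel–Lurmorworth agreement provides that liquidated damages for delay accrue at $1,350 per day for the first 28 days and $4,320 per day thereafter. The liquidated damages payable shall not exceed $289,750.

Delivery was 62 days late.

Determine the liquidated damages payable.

$184,680

First 28 days: 28 × $1,350 = $37,800
Remaining days: (62 − 28) × $4,320 = $146,880
Accrued per-day damages: $37,800 + $146,880 = $184,680
Cap at $289,750: $184,680 is within the cap, no reduction.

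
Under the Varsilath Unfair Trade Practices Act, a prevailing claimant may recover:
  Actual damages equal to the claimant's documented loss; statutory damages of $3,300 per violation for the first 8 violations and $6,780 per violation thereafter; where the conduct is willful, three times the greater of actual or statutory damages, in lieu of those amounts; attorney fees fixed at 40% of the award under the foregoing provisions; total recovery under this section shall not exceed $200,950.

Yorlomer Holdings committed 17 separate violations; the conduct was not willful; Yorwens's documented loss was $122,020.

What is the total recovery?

First 8 violations: 8 × $3,300 = $26,400
Remaining violations: (17 − 8) × $6,780 = $61,020
Statutory damages: $26,400 + $61,020 = $87,420
Conduct not willful: the in-lieu enhancement does not apply.
Actual plus statutory damages: $122,020 + $87,420 = $209,440
Attorney fees: 40% of $209,440 = $83,776
Total before cap: $209,440 + $83,776 = $293,216
Cap at $200,950: $293,216 exceeds the cap → $200,950

$200,950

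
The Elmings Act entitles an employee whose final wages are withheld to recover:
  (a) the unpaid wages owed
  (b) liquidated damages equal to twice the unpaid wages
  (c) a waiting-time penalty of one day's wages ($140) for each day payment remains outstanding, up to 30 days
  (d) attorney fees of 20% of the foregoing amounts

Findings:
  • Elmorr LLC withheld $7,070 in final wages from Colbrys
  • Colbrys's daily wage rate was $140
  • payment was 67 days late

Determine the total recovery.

Doubled: 2 × $7,070 = $14,140
Penalty days: min(67, 30) = 30
Waiting-time penalty: 30 × $140 = $4,200
Subtotal: $7,070 + $14,140 + $4,200 = $25,410
Attorney fees: 20% of $25,410 = $5,082
Total award: $25,410 + $5,082 = $30,492

$30,492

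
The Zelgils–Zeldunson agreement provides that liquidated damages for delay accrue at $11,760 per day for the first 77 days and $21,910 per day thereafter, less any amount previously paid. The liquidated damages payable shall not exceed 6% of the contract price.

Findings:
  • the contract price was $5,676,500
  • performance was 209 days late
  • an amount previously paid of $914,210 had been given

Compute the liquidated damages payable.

First 77 days: 77 × $11,760 = $905,520
Remaining days: (209 − 77) × $21,910 = $2,892,120
Accrued per-day damages: $905,520 + $2,892,120 = $3,797,640
Less amount previously paid: $3,797,640 − $914,210 = $2,883,430
Cap: 6% of $5,676,500 = $340,590
Cap at $340,590: $2,883,430 exceeds the cap → $340,590

$340,590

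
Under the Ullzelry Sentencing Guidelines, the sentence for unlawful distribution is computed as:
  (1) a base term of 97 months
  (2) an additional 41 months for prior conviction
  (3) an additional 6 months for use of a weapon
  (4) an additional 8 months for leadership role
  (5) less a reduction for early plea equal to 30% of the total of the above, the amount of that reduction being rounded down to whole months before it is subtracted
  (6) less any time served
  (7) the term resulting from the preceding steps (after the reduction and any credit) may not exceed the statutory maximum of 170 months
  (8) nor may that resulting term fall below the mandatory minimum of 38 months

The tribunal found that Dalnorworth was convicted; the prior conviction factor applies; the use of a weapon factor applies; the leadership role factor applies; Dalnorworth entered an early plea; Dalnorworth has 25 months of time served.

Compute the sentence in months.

Prior conviction enhancement: +41 months
Use of a weapon enhancement: +6 months
Leadership role enhancement: +8 months
Adjusted term: 97 months + 41 months + 6 months + 8 months = 152 months
Early plea reduction: 30% of 152 months = 45 months (rounded down)
After reduction: 152 − 45 = 107 months
Less time served: 107 months − 25 months = 82 months
Cap at 170 months: 82 months is within the cap, no reduction.
Minimum 38 months: 82 months meets the minimum, no increase.

Sentence: 82 months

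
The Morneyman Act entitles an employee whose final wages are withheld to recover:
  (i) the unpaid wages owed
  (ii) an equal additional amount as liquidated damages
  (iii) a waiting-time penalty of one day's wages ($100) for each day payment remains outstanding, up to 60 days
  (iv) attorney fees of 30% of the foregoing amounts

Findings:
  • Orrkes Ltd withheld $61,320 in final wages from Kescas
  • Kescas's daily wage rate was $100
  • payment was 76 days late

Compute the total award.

Liquidated damages (equal amount): $61,320
Penalty days: min(76, 60) = 60
Waiting-time penalty: 60 × $100 = $6,000
Subtotal: $61,320 + $61,320 + $6,000 = $128,640
Attorney fees: 30% of $128,640 = $38,592
Total award: $128,640 + $38,592 = $167,232

$167,232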